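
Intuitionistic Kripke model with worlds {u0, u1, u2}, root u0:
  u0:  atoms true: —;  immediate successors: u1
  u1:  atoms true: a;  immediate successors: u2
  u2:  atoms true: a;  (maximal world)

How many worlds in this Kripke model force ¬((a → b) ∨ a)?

u0: does not force it — u0 ⊮ ¬((a → b) ∨ a) since u1 is accessible from u0 and u1 ⊩ (a → b) ∨ a.
u1: does not force it.
u2: does not force it.
Worlds forcing the formula: { }.

0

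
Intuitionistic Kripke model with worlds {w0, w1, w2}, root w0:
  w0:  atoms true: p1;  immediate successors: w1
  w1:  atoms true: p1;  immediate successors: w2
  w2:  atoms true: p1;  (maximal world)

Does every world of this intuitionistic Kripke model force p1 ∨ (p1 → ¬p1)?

Yes

w0 ⊩ p1 ∨ (p1 → ¬p1) via the disjunct p1.
Since the root w0 forces p1 ∨ (p1 → ¬p1) and forcing is persistent (monotone upward), every world forces it.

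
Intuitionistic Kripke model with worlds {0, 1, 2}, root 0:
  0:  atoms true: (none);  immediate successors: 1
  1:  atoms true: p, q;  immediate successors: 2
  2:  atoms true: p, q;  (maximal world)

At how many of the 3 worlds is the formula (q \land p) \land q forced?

0: does not force it — 0 \nVdash (q \land p) \land q since 0 fails q \land p.
1: forces it.
2: forces it.
Worlds forcing the formula: {1, 2}.

2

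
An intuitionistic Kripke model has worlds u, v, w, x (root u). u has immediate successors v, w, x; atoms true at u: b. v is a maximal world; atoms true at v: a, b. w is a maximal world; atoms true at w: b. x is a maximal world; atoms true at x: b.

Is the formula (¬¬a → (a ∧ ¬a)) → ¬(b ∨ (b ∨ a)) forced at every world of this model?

No

Not every world: u ⊮ (¬¬a → (a ∧ ¬a)) → ¬(b ∨ (b ∨ a)).
u ⊮ (¬¬a → (a ∧ ¬a)) → ¬(b ∨ (b ∨ a)): at the accessible world w, w ⊩ ¬¬a → (a ∧ ¬a) but w ⊮ ¬(b ∨ (b ∨ a)).
w ⊮ ¬(b ∨ (b ∨ a)) since w is accessible from w and w ⊩ b ∨ (b ∨ a).
w ⊩ b ∨ (b ∨ a) via the disjunct b.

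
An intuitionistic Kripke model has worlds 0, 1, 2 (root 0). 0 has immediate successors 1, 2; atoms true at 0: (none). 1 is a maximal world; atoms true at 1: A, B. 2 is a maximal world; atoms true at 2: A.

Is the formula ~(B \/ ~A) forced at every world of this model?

Not every world: 0 ||-/- ~(B \/ ~A).
0 ||-/- ~(B \/ ~A) since 1 is accessible from 0 and 1 ||- B \/ ~A.
1 ||- B \/ ~A via the disjunct B.

No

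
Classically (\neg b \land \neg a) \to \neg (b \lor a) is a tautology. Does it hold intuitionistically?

This is a constructively valid De Morgan direction (conjunction of negations to negated disjunction), which is intuitionistically derivable.
If both \neg b and \neg a hold at a world, no accessible world forces b or forces a, so none forces b \lor a.

Yes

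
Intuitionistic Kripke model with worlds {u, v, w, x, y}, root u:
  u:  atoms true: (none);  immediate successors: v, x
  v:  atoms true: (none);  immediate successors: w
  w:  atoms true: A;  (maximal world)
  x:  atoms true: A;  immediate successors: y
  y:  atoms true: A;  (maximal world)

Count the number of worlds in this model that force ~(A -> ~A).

u: forces it.
v: forces it.
w: forces it.
x: forces it.
y: forces it.
Worlds forcing the formula: {u, v, w, x, y}.

5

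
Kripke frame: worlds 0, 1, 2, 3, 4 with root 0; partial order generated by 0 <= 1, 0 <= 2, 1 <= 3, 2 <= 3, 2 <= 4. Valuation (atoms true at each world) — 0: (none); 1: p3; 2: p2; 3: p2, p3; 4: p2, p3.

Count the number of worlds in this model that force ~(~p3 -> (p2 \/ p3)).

0

0: does not force it — 0 ||-/- ~(~p3 -> (p2 \/ p3)) since 0 is accessible from 0 and 0 ||- ~p3 -> (p2 \/ p3).
1: does not force it — 1 ||-/- ~(~p3 -> (p2 \/ p3)) since 1 is accessible from 1 and 1 ||- ~p3 -> (p2 \/ p3).
2: does not force it — 2 ||-/- ~(~p3 -> (p2 \/ p3)) since 2 is accessible from 2 and 2 ||- ~p3 -> (p2 \/ p3).
3: does not force it.
4: does not force it.
Worlds forcing the formula: { }.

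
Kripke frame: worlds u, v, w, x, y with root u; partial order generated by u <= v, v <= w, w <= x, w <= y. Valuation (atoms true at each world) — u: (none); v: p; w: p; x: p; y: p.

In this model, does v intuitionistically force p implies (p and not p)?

No

v does not force p implies (p and not p): already at v itself, v forces p but v does not force p and not p.
v does not force p and not p since v fails not p.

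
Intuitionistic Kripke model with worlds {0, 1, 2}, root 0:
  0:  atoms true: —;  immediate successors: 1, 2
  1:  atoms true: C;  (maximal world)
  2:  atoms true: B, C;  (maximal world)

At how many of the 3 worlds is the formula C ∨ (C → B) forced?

2

0: does not force it — 0 ⊮ C ∨ (C → B): neither disjunct is forced at 0.
1: forces it.
2: forces it.
Worlds forcing the formula: {1, 2}.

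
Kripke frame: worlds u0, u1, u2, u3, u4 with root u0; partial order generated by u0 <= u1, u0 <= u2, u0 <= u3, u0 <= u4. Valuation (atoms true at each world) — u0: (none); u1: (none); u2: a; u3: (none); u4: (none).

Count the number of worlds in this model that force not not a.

1

u0: does not force it — u0 does not force not not a since u1 is accessible from u0 and u1 forces not a.
u1: does not force it — u1 does not force not not a since u1 is accessible from u1 and u1 forces not a.
u2: forces it.
u3: does not force it.
u4: does not force it.
Worlds forcing the formula: {u2}.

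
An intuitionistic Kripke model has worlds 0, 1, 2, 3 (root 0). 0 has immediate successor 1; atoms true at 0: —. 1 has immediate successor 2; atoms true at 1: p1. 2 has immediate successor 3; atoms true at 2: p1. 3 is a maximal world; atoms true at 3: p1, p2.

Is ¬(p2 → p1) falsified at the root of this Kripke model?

Yes

0 ⊮ ¬(p2 → p1) since 0 is accessible from 0 and 0 ⊩ p2 → p1.
0 ⊩ p2 → p1: every world accessible from 0 that forces p2 (namely 3) also forces p1.
So the root 0 does not force ¬(p2 → p1); the model is a countermodel.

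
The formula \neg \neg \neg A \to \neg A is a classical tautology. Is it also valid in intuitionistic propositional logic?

Yes

This is triple-negation reduction, which is intuitionistically derivable.
Assume \neg \neg \neg A and suppose A. Then \neg \neg A (double-negation introduction), contradicting \neg \neg \neg A. So \neg A.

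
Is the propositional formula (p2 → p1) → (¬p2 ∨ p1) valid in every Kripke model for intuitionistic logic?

This is the material-implication-as-disjunction principle, which is not intuitionistically valid.
A Kripke countermodel: worlds s0, s1; order generated by s0 ≤ s1; atoms true at each world — s0:{}; s1:{p1,p2}.
s0 ⊮ (p2 → p1) → (¬p2 ∨ p1): already at s0 itself, s0 ⊩ p2 → p1 but s0 ⊮ ¬p2 ∨ p1.
s0 ⊮ ¬p2 ∨ p1: neither disjunct is forced at s0.
s0 ⊮ ¬p2 since s1 is accessible from s0 and s1 ⊩ p2.
So the root s0 does not force the formula.

No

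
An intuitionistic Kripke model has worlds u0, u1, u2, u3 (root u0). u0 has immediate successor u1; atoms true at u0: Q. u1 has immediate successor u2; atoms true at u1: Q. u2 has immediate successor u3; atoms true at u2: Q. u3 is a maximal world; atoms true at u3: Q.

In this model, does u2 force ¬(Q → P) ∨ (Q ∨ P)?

u2 ⊩ ¬(Q → P) ∨ (Q ∨ P) via the disjunct ¬(Q → P).

Yes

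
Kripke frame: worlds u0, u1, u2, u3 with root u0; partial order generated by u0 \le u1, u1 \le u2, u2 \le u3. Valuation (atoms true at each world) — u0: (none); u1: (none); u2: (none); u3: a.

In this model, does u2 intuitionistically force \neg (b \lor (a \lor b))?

u2 \nVdash \neg (b \lor (a \lor b)) since u3 is accessible from u2 and u3 \Vdash b \lor (a \lor b).
u3 \Vdash b \lor (a \lor b) via the disjunct a \lor b.

No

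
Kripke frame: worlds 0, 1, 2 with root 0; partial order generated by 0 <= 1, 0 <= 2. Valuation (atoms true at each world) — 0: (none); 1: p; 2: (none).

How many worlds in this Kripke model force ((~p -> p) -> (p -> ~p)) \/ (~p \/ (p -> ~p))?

1

0: does not force it — 0 ||-/- ((~p -> p) -> (p -> ~p)) \/ (~p \/ (p -> ~p)): neither disjunct is forced at 0.
1: does not force it — 1 ||-/- ((~p -> p) -> (p -> ~p)) \/ (~p \/ (p -> ~p)): neither disjunct is forced at 1.
2: forces it.
Worlds forcing the formula: {2}.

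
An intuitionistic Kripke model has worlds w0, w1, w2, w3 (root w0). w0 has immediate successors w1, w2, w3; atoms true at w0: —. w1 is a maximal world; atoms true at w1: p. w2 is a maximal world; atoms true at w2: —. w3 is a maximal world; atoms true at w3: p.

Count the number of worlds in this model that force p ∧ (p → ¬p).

0

w0: does not force it — w0 ⊮ p ∧ (p → ¬p) since w0 fails p.
w1: does not force it — w1 ⊮ p ∧ (p → ¬p) since w1 fails p → ¬p.
w2: does not force it.
w3: does not force it.
Worlds forcing the formula: { }.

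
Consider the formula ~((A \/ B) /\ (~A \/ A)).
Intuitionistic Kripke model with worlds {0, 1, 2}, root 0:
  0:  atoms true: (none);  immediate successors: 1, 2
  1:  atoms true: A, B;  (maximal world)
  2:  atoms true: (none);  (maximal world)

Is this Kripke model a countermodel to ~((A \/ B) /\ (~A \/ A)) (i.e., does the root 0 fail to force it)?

Yes

0 ||-/- ~((A \/ B) /\ (~A \/ A)) since 1 is accessible from 0 and 1 ||- (A \/ B) /\ (~A \/ A).
1 ||- (A \/ B) /\ (~A \/ A) since 1 forces both conjuncts.
So the root 0 does not force ~((A \/ B) /\ (~A \/ A)); the model is a countermodel.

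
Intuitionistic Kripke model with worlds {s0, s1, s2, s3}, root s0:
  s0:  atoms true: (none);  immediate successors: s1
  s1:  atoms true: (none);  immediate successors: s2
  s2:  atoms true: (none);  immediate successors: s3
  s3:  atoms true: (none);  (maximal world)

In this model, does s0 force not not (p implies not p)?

s0 forces not not (p implies not p): no world accessible from s0 forces not (p implies not p).

Yes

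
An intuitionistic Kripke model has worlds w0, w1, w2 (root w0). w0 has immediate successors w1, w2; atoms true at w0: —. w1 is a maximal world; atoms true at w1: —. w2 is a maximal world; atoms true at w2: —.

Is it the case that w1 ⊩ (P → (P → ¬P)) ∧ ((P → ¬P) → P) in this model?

w1 ⊮ (P → (P → ¬P)) ∧ ((P → ¬P) → P) since w1 fails (P → ¬P) → P.

No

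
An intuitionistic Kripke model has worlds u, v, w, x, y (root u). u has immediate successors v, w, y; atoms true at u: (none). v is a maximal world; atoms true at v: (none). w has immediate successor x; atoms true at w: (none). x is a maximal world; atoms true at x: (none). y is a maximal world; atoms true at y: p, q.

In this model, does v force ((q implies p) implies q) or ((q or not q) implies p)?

No

v does not force ((q implies p) implies q) or ((q or not q) implies p): neither disjunct is forced at v.
v does not force (q implies p) implies q: already at v itself, v forces q implies p but v does not force q.
v lacks atom q, so v does not force q.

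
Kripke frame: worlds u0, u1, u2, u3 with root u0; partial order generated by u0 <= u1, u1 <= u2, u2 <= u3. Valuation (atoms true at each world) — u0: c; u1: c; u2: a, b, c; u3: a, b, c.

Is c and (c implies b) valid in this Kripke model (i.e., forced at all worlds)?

No

Not every world: u0 does not force c and (c implies b).
u0 does not force c and (c implies b) since u0 fails c implies b.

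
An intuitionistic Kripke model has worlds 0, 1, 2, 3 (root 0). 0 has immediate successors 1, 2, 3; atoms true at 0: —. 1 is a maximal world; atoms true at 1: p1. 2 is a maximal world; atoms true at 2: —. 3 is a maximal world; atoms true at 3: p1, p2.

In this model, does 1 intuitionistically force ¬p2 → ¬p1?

No

1 ⊮ ¬p2 → ¬p1: already at 1 itself, 1 ⊩ ¬p2 but 1 ⊮ ¬p1.
1 ⊮ ¬p1 since 1 is accessible from 1 and 1 ⊩ p1.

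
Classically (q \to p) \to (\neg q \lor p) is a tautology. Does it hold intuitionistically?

No

This is the material-implication-as-disjunction principle, which is not intuitionistically valid.
A Kripke countermodel: worlds a, b; order generated by a \le b; atoms true at each world — a:{}; b:{p,q}.
a \nVdash (q \to p) \to (\neg q \lor p): already at a itself, a \Vdash q \to p but a \nVdash \neg q \lor p.
a \nVdash \neg q \lor p: neither disjunct is forced at a.
a \nVdash \neg q since b is accessible from a and b \Vdash q.
So the root a does not force the formula.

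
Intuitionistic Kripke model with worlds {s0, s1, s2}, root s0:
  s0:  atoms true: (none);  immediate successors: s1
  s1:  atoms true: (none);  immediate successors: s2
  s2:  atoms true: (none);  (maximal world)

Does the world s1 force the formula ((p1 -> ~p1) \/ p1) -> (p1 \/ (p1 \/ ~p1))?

Yes

s1 ||- ((p1 -> ~p1) \/ p1) -> (p1 \/ (p1 \/ ~p1)): every world accessible from s1 that forces (p1 -> ~p1) \/ p1 (namely s1, s2) also forces p1 \/ (p1 \/ ~p1).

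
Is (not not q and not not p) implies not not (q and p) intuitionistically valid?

Yes

This is the distribution of double negation over conjunction, which is intuitionistically derivable.
Assume not not q, not not p, and not (q and p). From q we'd get not p (since q and p is refuted), contradicting not not p; so not q, contradicting not not q.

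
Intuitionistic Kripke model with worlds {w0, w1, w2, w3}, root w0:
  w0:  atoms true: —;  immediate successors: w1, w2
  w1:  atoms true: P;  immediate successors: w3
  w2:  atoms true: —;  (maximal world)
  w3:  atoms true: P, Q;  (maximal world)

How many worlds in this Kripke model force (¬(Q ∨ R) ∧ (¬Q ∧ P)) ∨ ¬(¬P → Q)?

w0: does not force it — w0 ⊮ (¬(Q ∨ R) ∧ (¬Q ∧ P)) ∨ ¬(¬P → Q): neither disjunct is forced at w0.
w1: does not force it — w1 ⊮ (¬(Q ∨ R) ∧ (¬Q ∧ P)) ∨ ¬(¬P → Q): neither disjunct is forced at w1.
w2: forces it.
w3: does not force it — w3 ⊮ (¬(Q ∨ R) ∧ (¬Q ∧ P)) ∨ ¬(¬P → Q): neither disjunct is forced at w3.
Worlds forcing the formula: {w2}.

1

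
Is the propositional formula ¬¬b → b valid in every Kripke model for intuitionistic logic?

This is double-negation elimination, which is not intuitionistically valid.
A Kripke countermodel: worlds u0, u1; order generated by u0 ≤ u1; atoms true at each world — u0:{}; u1:{b}.
u0 ⊮ ¬¬b → b: already at u0 itself, u0 ⊩ ¬¬b but u0 ⊮ b.
u0 lacks atom b, so u0 ⊮ b.
So the root u0 does not force the formula.

No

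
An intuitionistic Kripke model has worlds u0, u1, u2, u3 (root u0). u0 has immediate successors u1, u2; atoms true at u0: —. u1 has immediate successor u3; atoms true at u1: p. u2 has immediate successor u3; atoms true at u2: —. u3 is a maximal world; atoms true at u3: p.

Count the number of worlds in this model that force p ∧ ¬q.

u0: does not force it — u0 ⊮ p ∧ ¬q since u0 fails p.
u1: forces it.
u2: does not force it.
u3: forces it.
Worlds forcing the formula: {u1, u3}.

2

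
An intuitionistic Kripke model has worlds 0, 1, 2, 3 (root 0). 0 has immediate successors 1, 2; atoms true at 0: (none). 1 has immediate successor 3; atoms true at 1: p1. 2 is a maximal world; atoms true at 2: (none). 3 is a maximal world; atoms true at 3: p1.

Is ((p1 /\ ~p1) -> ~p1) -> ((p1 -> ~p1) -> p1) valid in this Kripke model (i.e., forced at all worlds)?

No

Not every world: 0 ||-/- ((p1 /\ ~p1) -> ~p1) -> ((p1 -> ~p1) -> p1).
0 ||-/- ((p1 /\ ~p1) -> ~p1) -> ((p1 -> ~p1) -> p1): already at 0 itself, 0 ||- (p1 /\ ~p1) -> ~p1 but 0 ||-/- (p1 -> ~p1) -> p1.
0 ||-/- (p1 -> ~p1) -> p1: at the accessible world 2, 2 ||- p1 -> ~p1 but 2 ||-/- p1.
2 lacks atom p1, so 2 ||-/- p1.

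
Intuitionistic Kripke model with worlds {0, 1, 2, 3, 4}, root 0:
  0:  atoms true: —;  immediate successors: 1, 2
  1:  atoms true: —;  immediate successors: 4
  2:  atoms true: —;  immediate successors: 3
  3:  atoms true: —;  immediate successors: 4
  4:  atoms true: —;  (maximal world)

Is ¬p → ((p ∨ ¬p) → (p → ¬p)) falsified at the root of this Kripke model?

No

0 ⊩ ¬p → ((p ∨ ¬p) → (p → ¬p)): every world accessible from 0 that forces ¬p (namely 0, 1, 2, 3, 4) also forces (p ∨ ¬p) → (p → ¬p).
So the root 0 forces ¬p → ((p ∨ ¬p) → (p → ¬p)); the model is not a countermodel.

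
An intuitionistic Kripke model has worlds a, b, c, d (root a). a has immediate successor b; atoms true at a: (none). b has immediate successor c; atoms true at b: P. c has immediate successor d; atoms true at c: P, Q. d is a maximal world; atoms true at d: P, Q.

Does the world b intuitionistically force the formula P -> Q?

b ||-/- P -> Q: already at b itself, b ||- P but b ||-/- Q.
b lacks atom Q, so b ||-/- Q.

No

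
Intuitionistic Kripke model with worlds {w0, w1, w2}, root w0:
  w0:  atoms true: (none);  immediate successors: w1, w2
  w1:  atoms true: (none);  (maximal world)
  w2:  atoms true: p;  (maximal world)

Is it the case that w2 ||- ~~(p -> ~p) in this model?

w2 ||-/- ~~(p -> ~p) since w2 is accessible from w2 and w2 ||- ~(p -> ~p).
w2 ||- ~(p -> ~p): no world accessible from w2 forces p -> ~p.

No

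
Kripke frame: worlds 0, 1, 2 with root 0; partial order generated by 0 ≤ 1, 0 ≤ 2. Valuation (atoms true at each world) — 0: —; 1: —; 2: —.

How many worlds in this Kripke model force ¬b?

3

0: forces it.
1: forces it.
2: forces it.
Worlds forcing the formula: {0, 1, 2}.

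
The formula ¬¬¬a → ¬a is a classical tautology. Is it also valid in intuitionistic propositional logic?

Yes

This is triple-negation reduction, which is intuitionistically derivable.
Assume ¬¬¬a and suppose a. Then ¬¬a (double-negation introduction), contradicting ¬¬¬a. So ¬a.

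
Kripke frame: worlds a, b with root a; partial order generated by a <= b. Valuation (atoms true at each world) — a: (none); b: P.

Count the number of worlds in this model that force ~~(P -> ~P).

a: does not force it — a ||-/- ~~(P -> ~P) since a is accessible from a and a ||- ~(P -> ~P).
b: does not force it.
Worlds forcing the formula: { }.

0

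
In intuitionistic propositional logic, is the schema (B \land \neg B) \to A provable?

Yes

This is an instance of ex falso quodlibet, which is intuitionistically derivable.
No world can force both B and \neg B, so the antecedent B \land \neg B is never forced and the implication holds vacuously at every world.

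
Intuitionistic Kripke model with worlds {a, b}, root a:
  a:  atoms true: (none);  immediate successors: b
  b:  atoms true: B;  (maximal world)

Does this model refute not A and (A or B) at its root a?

a does not force not A and (A or B) since a fails A or B.
So the root a does not force not A and (A or B); the model is a countermodel.

Yes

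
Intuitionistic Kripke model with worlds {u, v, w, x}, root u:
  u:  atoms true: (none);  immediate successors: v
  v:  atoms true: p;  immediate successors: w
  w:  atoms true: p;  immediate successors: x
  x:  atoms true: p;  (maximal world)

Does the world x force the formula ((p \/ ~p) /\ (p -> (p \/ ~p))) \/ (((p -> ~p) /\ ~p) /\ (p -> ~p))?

Yes

x ||- ((p \/ ~p) /\ (p -> (p \/ ~p))) \/ (((p -> ~p) /\ ~p) /\ (p -> ~p)) via the disjunct (p \/ ~p) /\ (p -> (p \/ ~p)).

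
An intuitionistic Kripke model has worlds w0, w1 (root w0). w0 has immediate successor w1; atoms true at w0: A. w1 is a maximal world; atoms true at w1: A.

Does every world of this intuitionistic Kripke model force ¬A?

Not every world: w0 ⊮ ¬A.
w0 ⊮ ¬A since w0 is accessible from w0 and w0 ⊩ A.

No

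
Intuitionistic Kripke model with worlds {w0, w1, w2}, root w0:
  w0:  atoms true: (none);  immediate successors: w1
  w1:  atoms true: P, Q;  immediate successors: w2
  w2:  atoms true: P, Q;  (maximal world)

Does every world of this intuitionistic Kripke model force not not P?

Yes

w0 forces not not P: no world accessible from w0 forces not P.
Since the root w0 forces not not P and forcing is persistent (monotone upward), every world forces it.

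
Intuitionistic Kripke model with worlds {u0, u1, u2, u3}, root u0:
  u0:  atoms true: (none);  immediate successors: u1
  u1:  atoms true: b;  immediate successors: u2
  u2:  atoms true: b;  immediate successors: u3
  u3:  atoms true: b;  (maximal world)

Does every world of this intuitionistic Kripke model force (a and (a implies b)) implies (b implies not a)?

Yes

u0 forces (a and (a implies b)) implies (b implies not a) vacuously: no world accessible from u0 forces the antecedent a and (a implies b).
Since the root u0 forces (a and (a implies b)) implies (b implies not a) and forcing is persistent (monotone upward), every world forces it.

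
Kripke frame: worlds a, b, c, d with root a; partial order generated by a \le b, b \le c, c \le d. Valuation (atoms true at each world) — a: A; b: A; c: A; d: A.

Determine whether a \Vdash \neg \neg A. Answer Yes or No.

Yes

a \Vdash \neg \neg A: no world accessible from a forces \neg A.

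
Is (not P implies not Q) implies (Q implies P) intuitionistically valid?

This is the converse of contraposition, which is not intuitionistically valid.
A Kripke countermodel: worlds u, v; order generated by u <= v; atoms true at each world — u:{Q}; v:{P,Q}.
u does not force (not P implies not Q) implies (Q implies P): already at u itself, u forces not P implies not Q but u does not force Q implies P.
u does not force Q implies P: already at u itself, u forces Q but u does not force P.
u lacks atom P, so u does not force P.
So the root u does not force the formula.

No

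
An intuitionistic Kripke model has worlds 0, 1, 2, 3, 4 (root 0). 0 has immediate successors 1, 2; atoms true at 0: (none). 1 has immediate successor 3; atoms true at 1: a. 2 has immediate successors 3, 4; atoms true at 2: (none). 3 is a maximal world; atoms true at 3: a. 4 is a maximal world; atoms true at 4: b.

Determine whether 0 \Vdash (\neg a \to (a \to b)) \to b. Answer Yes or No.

0 \nVdash (\neg a \to (a \to b)) \to b: already at 0 itself, 0 \Vdash \neg a \to (a \to b) but 0 \nVdash b.
0 lacks atom b, so 0 \nVdash b.

No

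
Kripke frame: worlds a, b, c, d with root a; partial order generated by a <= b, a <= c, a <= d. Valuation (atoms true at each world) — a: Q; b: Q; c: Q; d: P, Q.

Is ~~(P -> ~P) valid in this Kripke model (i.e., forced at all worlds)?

Not every world: a ||-/- ~~(P -> ~P).
a ||-/- ~~(P -> ~P) since d is accessible from a and d ||- ~(P -> ~P).
d ||- ~(P -> ~P): no world accessible from d forces P -> ~P.

No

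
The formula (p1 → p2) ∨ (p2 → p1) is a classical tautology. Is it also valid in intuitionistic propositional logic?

This is the Gödel–Dummett linearity axiom, which is not intuitionistically valid.
A Kripke countermodel: worlds w0, w1, w2; order generated by w0 ≤ w1, w0 ≤ w2; atoms true at each world — w0:{}; w1:{p1}; w2:{p2}.
w0 ⊮ (p1 → p2) ∨ (p2 → p1): neither disjunct is forced at w0.
w0 ⊮ p1 → p2: at the accessible world w1, w1 ⊩ p1 but w1 ⊮ p2.
w1 lacks atom p2, so w1 ⊮ p2.
So the root w0 does not force the formula.

No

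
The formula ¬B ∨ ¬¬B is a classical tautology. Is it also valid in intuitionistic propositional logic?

This is the weak law of excluded middle, which is not intuitionistically valid.
A Kripke countermodel: worlds u0, u1, u2; order generated by u0 ≤ u1, u0 ≤ u2; atoms true at each world — u0:{}; u1:{B}; u2:{}.
u0 ⊮ ¬B ∨ ¬¬B: neither disjunct is forced at u0.
u0 ⊮ ¬B since u1 is accessible from u0 and u1 ⊩ B.
So the root u0 does not force the formula.

No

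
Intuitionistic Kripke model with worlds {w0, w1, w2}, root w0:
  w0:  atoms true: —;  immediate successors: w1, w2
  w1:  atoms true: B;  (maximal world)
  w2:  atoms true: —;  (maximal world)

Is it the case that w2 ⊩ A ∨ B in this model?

No

w2 ⊮ A ∨ B: neither disjunct is forced at w2.
w2 lacks atom A, so w2 ⊮ A.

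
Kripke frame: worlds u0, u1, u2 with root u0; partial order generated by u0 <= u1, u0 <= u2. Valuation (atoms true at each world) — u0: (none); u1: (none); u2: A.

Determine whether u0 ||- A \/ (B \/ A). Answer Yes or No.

u0 ||-/- A \/ (B \/ A): neither disjunct is forced at u0.
u0 lacks atom A, so u0 ||-/- A.

No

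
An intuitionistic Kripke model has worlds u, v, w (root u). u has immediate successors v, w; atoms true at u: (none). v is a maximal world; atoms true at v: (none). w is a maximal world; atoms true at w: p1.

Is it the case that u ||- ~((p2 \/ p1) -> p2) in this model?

u ||-/- ~((p2 \/ p1) -> p2) since v is accessible from u and v ||- (p2 \/ p1) -> p2.
v ||- (p2 \/ p1) -> p2 vacuously: no world accessible from v forces the antecedent p2 \/ p1.

No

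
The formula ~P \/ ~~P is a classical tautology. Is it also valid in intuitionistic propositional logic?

This is the weak law of excluded middle, which is not intuitionistically valid.
A Kripke countermodel: worlds 0, 1, 2; order generated by 0 <= 1, 0 <= 2; atoms true at each world — 0:{}; 1:{P}; 2:{}.
0 ||-/- ~P \/ ~~P: neither disjunct is forced at 0.
0 ||-/- ~P since 1 is accessible from 0 and 1 ||- P.
So the root 0 does not force the formula.

No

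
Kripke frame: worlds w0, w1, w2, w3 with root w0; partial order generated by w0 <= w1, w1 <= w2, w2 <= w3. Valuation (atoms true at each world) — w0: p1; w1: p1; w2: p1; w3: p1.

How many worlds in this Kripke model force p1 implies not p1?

w0: does not force it — w0 does not force p1 implies not p1: already at w0 itself, w0 forces p1 but w0 does not force not p1.
w1: does not force it — w1 does not force p1 implies not p1: already at w1 itself, w1 forces p1 but w1 does not force not p1.
w2: does not force it — w2 does not force p1 implies not p1: already at w2 itself, w2 forces p1 but w2 does not force not p1.
w3: does not force it.
Worlds forcing the formula: { }.

0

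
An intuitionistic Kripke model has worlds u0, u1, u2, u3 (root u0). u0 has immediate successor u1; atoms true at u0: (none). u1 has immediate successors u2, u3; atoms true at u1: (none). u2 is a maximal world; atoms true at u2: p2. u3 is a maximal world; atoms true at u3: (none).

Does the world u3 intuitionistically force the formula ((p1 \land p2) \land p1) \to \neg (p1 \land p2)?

Yes

u3 \Vdash ((p1 \land p2) \land p1) \to \neg (p1 \land p2) vacuously: no world accessible from u3 forces the antecedent (p1 \land p2) \land p1.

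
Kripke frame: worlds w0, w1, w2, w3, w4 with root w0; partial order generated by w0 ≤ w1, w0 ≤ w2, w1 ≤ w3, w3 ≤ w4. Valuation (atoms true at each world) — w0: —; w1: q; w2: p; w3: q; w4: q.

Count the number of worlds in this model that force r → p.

5

w0: forces it.
w1: forces it.
w2: forces it.
w3: forces it.
w4: forces it.
Worlds forcing the formula: {w0, w1, w2, w3, w4}.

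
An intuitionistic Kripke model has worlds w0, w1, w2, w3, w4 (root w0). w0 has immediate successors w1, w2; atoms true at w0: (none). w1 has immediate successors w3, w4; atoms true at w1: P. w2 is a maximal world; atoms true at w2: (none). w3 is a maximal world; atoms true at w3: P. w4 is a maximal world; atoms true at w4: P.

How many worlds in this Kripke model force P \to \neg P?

w0: does not force it — w0 \nVdash P \to \neg P: at the accessible world w1, w1 \Vdash P but w1 \nVdash \neg P.
w1: does not force it.
w2: forces it.
w3: does not force it.
w4: does not force it.
Worlds forcing the formula: {w2}.

1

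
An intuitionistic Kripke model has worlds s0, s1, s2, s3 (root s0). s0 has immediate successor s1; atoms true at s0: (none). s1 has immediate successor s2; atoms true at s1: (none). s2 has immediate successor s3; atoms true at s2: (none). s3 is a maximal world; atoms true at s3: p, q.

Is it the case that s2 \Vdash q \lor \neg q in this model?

s2 \nVdash q \lor \neg q: neither disjunct is forced at s2.
s2 lacks atom q, so s2 \nVdash q.

No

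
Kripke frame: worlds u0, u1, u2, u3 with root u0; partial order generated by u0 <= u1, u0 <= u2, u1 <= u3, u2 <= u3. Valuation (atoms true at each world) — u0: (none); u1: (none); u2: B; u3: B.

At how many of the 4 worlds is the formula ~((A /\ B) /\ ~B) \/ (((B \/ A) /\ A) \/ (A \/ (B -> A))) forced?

4

u0: forces it.
u1: forces it.
u2: forces it.
u3: forces it.
Worlds forcing the formula: {u0, u1, u2, u3}.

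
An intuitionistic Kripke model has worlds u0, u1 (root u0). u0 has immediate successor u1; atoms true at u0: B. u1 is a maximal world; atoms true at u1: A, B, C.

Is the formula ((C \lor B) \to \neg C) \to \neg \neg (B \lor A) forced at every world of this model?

Yes

u0 \Vdash ((C \lor B) \to \neg C) \to \neg \neg (B \lor A) vacuously: no world accessible from u0 forces the antecedent (C \lor B) \to \neg C.
Since the root u0 forces ((C \lor B) \to \neg C) \to \neg \neg (B \lor A) and forcing is persistent (monotone upward), every world forces it.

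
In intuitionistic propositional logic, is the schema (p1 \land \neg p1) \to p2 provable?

This is an instance of ex falso quodlibet, which is intuitionistically derivable.
No world can force both p1 and \neg p1, so the antecedent p1 \land \neg p1 is never forced and the implication holds vacuously at every world.

Yes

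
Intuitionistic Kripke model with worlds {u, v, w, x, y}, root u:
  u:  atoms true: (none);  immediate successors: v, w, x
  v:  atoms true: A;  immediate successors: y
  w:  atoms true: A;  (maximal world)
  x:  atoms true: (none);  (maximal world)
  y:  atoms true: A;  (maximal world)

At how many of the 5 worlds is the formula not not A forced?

u: does not force it — u does not force not not A since x is accessible from u and x forces not A.
v: forces it.
w: forces it.
x: does not force it — x does not force not not A since x is accessible from x and x forces not A.
y: forces it.
Worlds forcing the formula: {v, w, y}.

3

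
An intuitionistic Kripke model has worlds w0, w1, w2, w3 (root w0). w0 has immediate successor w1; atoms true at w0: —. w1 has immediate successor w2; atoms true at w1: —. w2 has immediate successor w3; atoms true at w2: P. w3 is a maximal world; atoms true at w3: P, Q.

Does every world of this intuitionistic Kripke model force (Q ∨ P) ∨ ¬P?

No

Not every world: w0 ⊮ (Q ∨ P) ∨ ¬P.
w0 ⊮ (Q ∨ P) ∨ ¬P: neither disjunct is forced at w0.
w0 ⊮ Q ∨ P: neither disjunct is forced at w0.
w0 lacks atom Q, so w0 ⊮ Q.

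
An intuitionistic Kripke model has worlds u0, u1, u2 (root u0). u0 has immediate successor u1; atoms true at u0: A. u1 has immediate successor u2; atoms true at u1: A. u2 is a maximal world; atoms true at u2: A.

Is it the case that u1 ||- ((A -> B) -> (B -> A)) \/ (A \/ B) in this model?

Yes

u1 ||- ((A -> B) -> (B -> A)) \/ (A \/ B) via the disjunct (A -> B) -> (B -> A).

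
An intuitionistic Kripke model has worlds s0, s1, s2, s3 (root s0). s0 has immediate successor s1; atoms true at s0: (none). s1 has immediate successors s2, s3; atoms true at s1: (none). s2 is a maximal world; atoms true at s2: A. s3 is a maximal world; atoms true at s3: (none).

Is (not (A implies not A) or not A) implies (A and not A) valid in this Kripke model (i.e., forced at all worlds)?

No

Not every world: s0 does not force (not (A implies not A) or not A) implies (A and not A).
s0 does not force (not (A implies not A) or not A) implies (A and not A): at the accessible world s2, s2 forces not (A implies not A) or not A but s2 does not force A and not A.
s2 does not force A and not A since s2 fails not A.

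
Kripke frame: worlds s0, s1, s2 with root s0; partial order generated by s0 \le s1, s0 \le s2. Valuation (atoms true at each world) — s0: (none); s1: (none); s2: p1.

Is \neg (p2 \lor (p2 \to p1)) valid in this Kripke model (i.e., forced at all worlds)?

No

Not every world: s0 \nVdash \neg (p2 \lor (p2 \to p1)).
s0 \nVdash \neg (p2 \lor (p2 \to p1)) since s0 is accessible from s0 and s0 \Vdash p2 \lor (p2 \to p1).
s0 \Vdash p2 \lor (p2 \to p1) via the disjunct p2 \to p1.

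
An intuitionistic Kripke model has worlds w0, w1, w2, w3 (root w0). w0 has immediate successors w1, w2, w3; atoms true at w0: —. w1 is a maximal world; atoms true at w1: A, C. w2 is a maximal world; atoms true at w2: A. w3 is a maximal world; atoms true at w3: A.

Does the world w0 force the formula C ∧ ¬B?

w0 ⊮ C ∧ ¬B since w0 fails C.

No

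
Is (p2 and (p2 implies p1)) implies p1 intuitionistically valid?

This is modus ponens in implicational form, which is intuitionistically derivable.
If a world forces p2 and p2 implies p1, then applying the implication at that world (which is accessible from itself) gives p1.

Yes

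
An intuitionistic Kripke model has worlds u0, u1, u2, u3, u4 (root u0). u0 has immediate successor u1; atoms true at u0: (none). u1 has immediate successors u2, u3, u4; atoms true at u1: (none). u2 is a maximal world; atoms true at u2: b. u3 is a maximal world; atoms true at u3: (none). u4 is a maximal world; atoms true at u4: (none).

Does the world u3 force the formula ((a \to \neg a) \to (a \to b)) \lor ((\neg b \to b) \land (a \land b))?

Yes

u3 \Vdash ((a \to \neg a) \to (a \to b)) \lor ((\neg b \to b) \land (a \land b)) via the disjunct (a \to \neg a) \to (a \to b).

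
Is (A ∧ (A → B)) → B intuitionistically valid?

This is modus ponens in implicational form, which is intuitionistically derivable.
If a world forces A and A → B, then applying the implication at that world (which is accessible from itself) gives B.

Yes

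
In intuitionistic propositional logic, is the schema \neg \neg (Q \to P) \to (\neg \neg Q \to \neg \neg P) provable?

This is the distribution of double negation over implication, which is intuitionistically derivable.
Assume \neg \neg (Q \to P) and \neg \neg Q; suppose \neg P. Then Q \to P would give \neg Q (by contraposition), contradicting \neg \neg Q; so \neg (Q \to P), contradicting \neg \neg (Q \to P). Hence \neg \neg P.

Yes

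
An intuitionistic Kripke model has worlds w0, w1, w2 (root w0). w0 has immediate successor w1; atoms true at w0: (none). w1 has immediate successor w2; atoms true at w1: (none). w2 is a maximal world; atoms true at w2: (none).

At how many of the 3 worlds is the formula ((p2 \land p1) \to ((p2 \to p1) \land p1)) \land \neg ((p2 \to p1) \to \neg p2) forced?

0

w0: does not force it — w0 \nVdash ((p2 \land p1) \to ((p2 \to p1) \land p1)) \land \neg ((p2 \to p1) \to \neg p2) since w0 fails \neg ((p2 \to p1) \to \neg p2).
w1: does not force it — w1 \nVdash ((p2 \land p1) \to ((p2 \to p1) \land p1)) \land \neg ((p2 \to p1) \to \neg p2) since w1 fails \neg ((p2 \to p1) \to \neg p2).
w2: does not force it.
Worlds forcing the formula: { }.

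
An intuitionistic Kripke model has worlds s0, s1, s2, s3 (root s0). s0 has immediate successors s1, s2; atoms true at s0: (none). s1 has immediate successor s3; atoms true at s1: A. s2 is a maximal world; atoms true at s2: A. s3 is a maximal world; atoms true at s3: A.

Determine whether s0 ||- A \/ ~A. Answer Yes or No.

No

s0 ||-/- A \/ ~A: neither disjunct is forced at s0.
s0 lacks atom A, so s0 ||-/- A.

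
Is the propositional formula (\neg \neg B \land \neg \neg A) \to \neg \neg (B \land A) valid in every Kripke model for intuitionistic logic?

This is the distribution of double negation over conjunction, which is intuitionistically derivable.
Assume \neg \neg B, \neg \neg A, and \neg (B \land A). From B we'd get \neg A (since B \land A is refuted), contradicting \neg \neg A; so \neg B, contradicting \neg \neg B.

Yes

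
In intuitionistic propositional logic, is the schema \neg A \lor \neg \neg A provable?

This is the weak law of excluded middle, which is not intuitionistically valid.
A Kripke countermodel: worlds u0, u1, u2; order generated by u0 \le u1, u0 \le u2; atoms true at each world — u0:{}; u1:{A}; u2:{}.
u0 \nVdash \neg A \lor \neg \neg A: neither disjunct is forced at u0.
u0 \nVdash \neg A since u1 is accessible from u0 and u1 \Vdash A.
So the root u0 does not force the formula.

No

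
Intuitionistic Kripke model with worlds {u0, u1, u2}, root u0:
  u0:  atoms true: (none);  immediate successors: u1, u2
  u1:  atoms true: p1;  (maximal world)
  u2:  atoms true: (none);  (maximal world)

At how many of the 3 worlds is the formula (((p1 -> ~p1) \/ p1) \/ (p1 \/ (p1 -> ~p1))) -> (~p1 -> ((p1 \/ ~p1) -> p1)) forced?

1

u0: does not force it — u0 ||-/- (((p1 -> ~p1) \/ p1) \/ (p1 \/ (p1 -> ~p1))) -> (~p1 -> ((p1 \/ ~p1) -> p1)): at the accessible world u2, u2 ||- ((p1 -> ~p1) \/ p1) \/ (p1 \/ (p1 -> ~p1)) but u2 ||-/- ~p1 -> ((p1 \/ ~p1) -> p1).
u1: forces it.
u2: does not force it — u2 ||-/- (((p1 -> ~p1) \/ p1) \/ (p1 \/ (p1 -> ~p1))) -> (~p1 -> ((p1 \/ ~p1) -> p1)): already at u2 itself, u2 ||- ((p1 -> ~p1) \/ p1) \/ (p1 \/ (p1 -> ~p1)) but u2 ||-/- ~p1 -> ((p1 \/ ~p1) -> p1).
Worlds forcing the formula: {u1}.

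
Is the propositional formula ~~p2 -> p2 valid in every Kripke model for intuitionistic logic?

No

This is double-negation elimination, which is not intuitionistically valid.
A Kripke countermodel: worlds u, v; order generated by u <= v; atoms true at each world — u:{}; v:{p2}.
u ||-/- ~~p2 -> p2: already at u itself, u ||- ~~p2 but u ||-/- p2.
u lacks atom p2, so u ||-/- p2.
So the root u does not force the formula.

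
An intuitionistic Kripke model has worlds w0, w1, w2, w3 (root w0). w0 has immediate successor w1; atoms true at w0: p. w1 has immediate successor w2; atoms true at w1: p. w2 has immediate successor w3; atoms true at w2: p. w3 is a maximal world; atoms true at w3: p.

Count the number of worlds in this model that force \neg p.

w0: does not force it — w0 \nVdash \neg p since w0 is accessible from w0 and w0 \Vdash p.
w1: does not force it.
w2: does not force it.
w3: does not force it.
Worlds forcing the formula: { }.

0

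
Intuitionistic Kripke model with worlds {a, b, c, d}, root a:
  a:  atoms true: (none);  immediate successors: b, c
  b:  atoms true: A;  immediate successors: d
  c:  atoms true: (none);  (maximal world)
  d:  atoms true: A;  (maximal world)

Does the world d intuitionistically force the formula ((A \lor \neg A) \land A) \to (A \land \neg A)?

d \nVdash ((A \lor \neg A) \land A) \to (A \land \neg A): already at d itself, d \Vdash (A \lor \neg A) \land A but d \nVdash A \land \neg A.
d \nVdash A \land \neg A since d fails \neg A.

No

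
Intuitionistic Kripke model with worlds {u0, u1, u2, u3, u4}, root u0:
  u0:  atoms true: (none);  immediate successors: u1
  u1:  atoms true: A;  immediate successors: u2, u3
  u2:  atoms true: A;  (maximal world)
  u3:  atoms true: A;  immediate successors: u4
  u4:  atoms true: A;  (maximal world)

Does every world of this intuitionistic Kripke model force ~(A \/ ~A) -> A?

u0 ||- ~(A \/ ~A) -> A vacuously: no world accessible from u0 forces the antecedent ~(A \/ ~A).
Since the root u0 forces ~(A \/ ~A) -> A and forcing is persistent (monotone upward), every world forces it.

Yes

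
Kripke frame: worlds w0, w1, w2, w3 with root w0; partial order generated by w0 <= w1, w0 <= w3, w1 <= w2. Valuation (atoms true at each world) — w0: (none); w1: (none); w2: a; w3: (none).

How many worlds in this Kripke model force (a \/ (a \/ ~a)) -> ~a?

1

w0: does not force it — w0 ||-/- (a \/ (a \/ ~a)) -> ~a: at the accessible world w2, w2 ||- a \/ (a \/ ~a) but w2 ||-/- ~a.
w1: does not force it.
w2: does not force it.
w3: forces it.
Worlds forcing the formula: {w3}.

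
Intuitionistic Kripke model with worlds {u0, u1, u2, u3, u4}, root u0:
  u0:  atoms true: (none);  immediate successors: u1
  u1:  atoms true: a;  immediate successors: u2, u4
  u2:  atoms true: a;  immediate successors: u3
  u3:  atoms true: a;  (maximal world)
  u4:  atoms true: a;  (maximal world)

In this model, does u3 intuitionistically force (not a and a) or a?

u3 forces (not a and a) or a via the disjunct a.

Yes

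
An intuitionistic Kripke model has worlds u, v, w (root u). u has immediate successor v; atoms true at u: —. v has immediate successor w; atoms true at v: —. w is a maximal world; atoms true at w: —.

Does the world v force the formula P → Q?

Yes

v ⊩ P → Q vacuously: no world accessible from v forces the antecedent P.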